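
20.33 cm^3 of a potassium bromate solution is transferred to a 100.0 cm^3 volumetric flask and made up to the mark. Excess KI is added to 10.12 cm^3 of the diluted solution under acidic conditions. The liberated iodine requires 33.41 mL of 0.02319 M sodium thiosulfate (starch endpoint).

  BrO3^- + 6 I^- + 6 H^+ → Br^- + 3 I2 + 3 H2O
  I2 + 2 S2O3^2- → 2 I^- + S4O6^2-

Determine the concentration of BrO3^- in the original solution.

0.06276 M

n(S2O3^2-) = 0.03341 × 0.02319 = 7.748 × 10^-4 mol
n(I2) = n(S2O3^2-)/2 = 3.874 × 10^-4 mol
From the 1:3 ratio, n(BrO3^-) in the aliquot = 1/3 × 3.874 × 10^-4 = 1.291 × 10^-4 mol
[BrO3^-]_dilute = 1.291 × 10^-4 / 0.01012 = 0.01276 mol/L
[BrO3^-]_original = 0.01276 × 100.0/20.33 = 0.06276 mol/L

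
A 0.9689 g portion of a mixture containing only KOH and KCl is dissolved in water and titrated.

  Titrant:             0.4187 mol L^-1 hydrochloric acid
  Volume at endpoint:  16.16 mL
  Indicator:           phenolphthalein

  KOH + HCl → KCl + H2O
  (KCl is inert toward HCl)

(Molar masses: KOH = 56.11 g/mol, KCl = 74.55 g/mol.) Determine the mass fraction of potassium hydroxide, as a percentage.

n(HCl) = 0.01616 × 0.4187 = 6.766 × 10^-3 mol
Let x = n(KOH), y = n(KCl).
Titrant: 1x = 6.766 × 10^-3;  mass: 56.11x + 74.55y = 0.9689
Solving, x = 6.766 × 10^-3 mol, y = 7.904 × 10^-3 mol
mass of KOH = 6.766 × 10^-3 × 56.11 = 0.3797 g
% KOH = 0.3797 / 0.9689 × 100 = 39.18 %

39.18 %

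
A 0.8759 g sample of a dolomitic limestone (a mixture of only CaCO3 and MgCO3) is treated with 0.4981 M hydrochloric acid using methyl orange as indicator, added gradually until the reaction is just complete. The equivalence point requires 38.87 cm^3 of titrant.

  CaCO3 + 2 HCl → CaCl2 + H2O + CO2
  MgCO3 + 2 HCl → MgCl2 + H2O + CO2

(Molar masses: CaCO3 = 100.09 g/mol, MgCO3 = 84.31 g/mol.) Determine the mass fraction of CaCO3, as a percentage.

43.25 %

n(HCl) = 0.03887 × 0.4981 = 0.01936 mol
Let x = n(CaCO3), y = n(MgCO3).
Titrant: 2x + 2y = 0.01936;  mass: 100.09x + 84.31y = 0.8759
Solving, x = 3.785 × 10^-3 mol, y = 5.895 × 10^-3 mol
mass of CaCO3 = 3.785 × 10^-3 × 100.09 = 0.3789 g
% CaCO3 = 0.3789 / 0.8759 × 100 = 43.25 %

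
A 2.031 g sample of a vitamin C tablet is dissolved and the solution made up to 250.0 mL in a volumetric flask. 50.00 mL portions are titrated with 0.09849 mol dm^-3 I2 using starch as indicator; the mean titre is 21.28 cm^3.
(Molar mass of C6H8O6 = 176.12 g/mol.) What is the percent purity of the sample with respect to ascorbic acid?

90.87 %

C6H8O6 + I2 → C6H6O6 + 2 HI
n(I2) per titration = 0.02128 × 0.09849 = 2.096 × 10^-3 mol
n(C6H8O6) in each aliquot = 2.096 × 10^-3 mol (1:1 ratio)
n(C6H8O6) in the whole flask = 2.096 × 10^-3 × 250.0/50.00 = 0.01048 mol
mass of C6H8O6 = 0.01048 × 176.12 = 1.846 g
% C6H8O6 = 1.846 / 2.031 × 100 = 90.87 %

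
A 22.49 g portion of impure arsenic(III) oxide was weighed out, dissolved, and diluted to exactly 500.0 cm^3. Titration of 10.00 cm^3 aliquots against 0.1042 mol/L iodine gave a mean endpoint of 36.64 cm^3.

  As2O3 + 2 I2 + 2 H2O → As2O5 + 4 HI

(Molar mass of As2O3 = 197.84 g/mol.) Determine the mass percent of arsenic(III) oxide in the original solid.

n(I2) per titration = 0.03664 × 0.1042 = 3.818 × 10^-3 mol
From the 1:2 ratio, n(As2O3) in each aliquot = 1/2 × 3.818 × 10^-3 = 1.909 × 10^-3 mol
n(As2O3) in the whole flask = 1.909 × 10^-3 × 500.0/10.00 = 0.09545 mol
mass of As2O3 = 0.09545 × 197.84 = 18.88 g
% As2O3 = 18.88 / 22.49 × 100 = 83.96 %

83.96 %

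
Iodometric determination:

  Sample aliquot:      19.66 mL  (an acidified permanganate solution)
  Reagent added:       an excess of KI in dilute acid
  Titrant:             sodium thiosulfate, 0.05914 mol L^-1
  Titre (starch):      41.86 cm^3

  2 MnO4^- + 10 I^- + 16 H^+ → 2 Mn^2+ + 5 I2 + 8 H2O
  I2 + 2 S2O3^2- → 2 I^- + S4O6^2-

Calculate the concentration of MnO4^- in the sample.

0.02518 mol/L

n(S2O3^2-) = 0.04186 × 0.05914 = 2.476 × 10^-3 mol
n(I2) = n(S2O3^2-)/2 = 1.238 × 10^-3 mol
From the 2:5 ratio, n(MnO4^-) in the aliquot = 2/5 × 1.238 × 10^-3 = 4.951 × 10^-4 mol
[MnO4^-] = 4.951 × 10^-4 / 0.01966 = 0.02518 mol/L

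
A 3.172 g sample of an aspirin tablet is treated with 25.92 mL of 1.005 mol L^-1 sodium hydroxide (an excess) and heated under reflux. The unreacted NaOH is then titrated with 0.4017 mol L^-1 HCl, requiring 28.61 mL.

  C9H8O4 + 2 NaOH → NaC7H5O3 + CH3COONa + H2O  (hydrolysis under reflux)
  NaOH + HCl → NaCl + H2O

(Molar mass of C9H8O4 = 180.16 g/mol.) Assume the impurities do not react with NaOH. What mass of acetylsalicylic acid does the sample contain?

n(NaOH) added = 0.02592 × 1.005 = 0.02605 mol
n(HCl) used in back-titration = 0.02861 × 0.4017 = 0.01149 mol
n(NaOH) left over = 0.01149 mol (1:1 ratio)
n(NaOH) consumed by analyte = 0.02605 − 0.01149 = 0.01456 mol
From the 1:2 ratio, n(C9H8O4) = 1/2 × 0.01456 = 7.278 × 10^-3 mol
mass of C9H8O4 = 7.278 × 10^-3 × 180.16 = 1.311 g

1.311 g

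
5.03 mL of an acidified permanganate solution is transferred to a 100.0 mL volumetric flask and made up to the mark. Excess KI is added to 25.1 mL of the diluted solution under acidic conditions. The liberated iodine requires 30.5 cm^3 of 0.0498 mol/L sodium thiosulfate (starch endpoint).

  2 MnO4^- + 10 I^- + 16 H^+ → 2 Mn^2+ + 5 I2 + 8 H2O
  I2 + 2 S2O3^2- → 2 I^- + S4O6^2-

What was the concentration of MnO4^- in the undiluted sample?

0.241 mol/L

n(S2O3^2-) = 0.0305 × 0.0498 = 1.52 × 10^-3 mol
n(I2) = n(S2O3^2-)/2 = 7.59 × 10^-4 mol
From the 2:5 ratio, n(MnO4^-) in the aliquot = 2/5 × 7.59 × 10^-4 = 3.04 × 10^-4 mol
[MnO4^-]_dilute = 3.04 × 10^-4 / 0.0251 = 0.0121 mol/L
[MnO4^-]_original = 0.0121 × 100.0/5.03 = 0.241 mol/L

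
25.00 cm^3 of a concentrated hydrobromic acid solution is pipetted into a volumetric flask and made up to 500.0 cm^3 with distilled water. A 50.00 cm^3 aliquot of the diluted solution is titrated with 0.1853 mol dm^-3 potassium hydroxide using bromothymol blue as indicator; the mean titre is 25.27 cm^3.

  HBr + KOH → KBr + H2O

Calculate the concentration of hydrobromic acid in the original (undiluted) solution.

1.873 mol/L

n(KOH) = 0.02527 × 0.1853 = 4.683 × 10^-3 mol
n(HBr) in the aliquot = 4.683 × 10^-3 mol (1:1 ratio)
[HBr]_dilute = 4.683 × 10^-3 / 0.05000 = 0.09365 mol/L
Dilution factor = 500.0 / 25.00 = 20.00
[HBr]_stock = 0.09365 × 20.00 = 1.873 mol/L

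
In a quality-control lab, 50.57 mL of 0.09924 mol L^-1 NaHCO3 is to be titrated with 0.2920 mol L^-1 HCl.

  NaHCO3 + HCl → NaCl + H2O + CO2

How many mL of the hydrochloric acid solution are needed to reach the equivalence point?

17.19 mL

n(NaHCO3) = 0.05057 L × 0.09924 mol/L = 5.019 × 10^-3 mol
n(HCl) = 5.019 × 10^-3 mol (1:1 stoichiometry)
V(HCl) = 5.019 × 10^-3 mol / 0.2920 mol/L = 0.01719 L = 17.19 mL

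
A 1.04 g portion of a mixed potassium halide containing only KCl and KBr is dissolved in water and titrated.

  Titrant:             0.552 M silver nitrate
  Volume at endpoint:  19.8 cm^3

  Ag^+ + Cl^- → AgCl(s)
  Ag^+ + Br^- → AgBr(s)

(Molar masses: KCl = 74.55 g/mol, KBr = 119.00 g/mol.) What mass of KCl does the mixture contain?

n(AgNO3) = 0.0198 × 0.552 = 0.0109 mol
Let x = n(KCl), y = n(KBr).
Titrant: 1x + 1y = 0.0109;  mass: 74.55x + 119.00y = 1.04
Solving, x = 5.86 × 10^-3 mol, y = 5.07 × 10^-3 mol
mass of KCl = 5.86 × 10^-3 × 74.55 = 0.437 g

0.437 g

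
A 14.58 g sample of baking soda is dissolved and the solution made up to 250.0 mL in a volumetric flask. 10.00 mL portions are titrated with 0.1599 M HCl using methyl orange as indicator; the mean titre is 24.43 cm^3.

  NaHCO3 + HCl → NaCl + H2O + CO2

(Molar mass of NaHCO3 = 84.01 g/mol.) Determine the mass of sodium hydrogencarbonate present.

8.204 g

n(HCl) per titration = 0.02443 × 0.1599 = 3.906 × 10^-3 mol
n(NaHCO3) in each aliquot = 3.906 × 10^-3 mol (1:1 ratio)
n(NaHCO3) in the whole flask = 3.906 × 10^-3 × 250.0/10.00 = 0.09766 mol
mass of NaHCO3 = 0.09766 × 84.01 = 8.204 g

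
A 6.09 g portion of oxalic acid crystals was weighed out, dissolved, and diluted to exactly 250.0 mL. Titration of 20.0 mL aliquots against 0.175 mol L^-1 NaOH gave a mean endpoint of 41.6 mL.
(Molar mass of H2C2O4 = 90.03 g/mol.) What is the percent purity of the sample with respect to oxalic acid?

H2C2O4 + 2 NaOH → Na2C2O4 + 2 H2O
n(NaOH) per titration = 0.0416 × 0.175 = 7.28 × 10^-3 mol
From the 1:2 ratio, n(H2C2O4) in each aliquot = 1/2 × 7.28 × 10^-3 = 3.64 × 10^-3 mol
n(H2C2O4) in the whole flask = 3.64 × 10^-3 × 250.0/20.0 = 0.0455 mol
mass of H2C2O4 = 0.0455 × 90.03 = 4.10 g
% H2C2O4 = 4.10 / 6.09 × 100 = 67.3 %

67.3 %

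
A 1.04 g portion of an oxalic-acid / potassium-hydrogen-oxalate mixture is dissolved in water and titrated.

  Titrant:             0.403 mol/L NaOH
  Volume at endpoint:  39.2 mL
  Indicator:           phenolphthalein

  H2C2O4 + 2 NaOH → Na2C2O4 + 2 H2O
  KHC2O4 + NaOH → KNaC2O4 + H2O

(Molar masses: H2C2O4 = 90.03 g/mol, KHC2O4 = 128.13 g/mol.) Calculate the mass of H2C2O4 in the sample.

0.533 g

n(NaOH) = 0.0392 × 0.403 = 0.0158 mol
Let x = n(H2C2O4), y = n(KHC2O4).
Titrant: 2x + 1y = 0.0158;  mass: 90.03x + 128.13y = 1.04
Solving, x = 5.92 × 10^-3 mol, y = 3.96 × 10^-3 mol
mass of H2C2O4 = 5.92 × 10^-3 × 90.03 = 0.533 g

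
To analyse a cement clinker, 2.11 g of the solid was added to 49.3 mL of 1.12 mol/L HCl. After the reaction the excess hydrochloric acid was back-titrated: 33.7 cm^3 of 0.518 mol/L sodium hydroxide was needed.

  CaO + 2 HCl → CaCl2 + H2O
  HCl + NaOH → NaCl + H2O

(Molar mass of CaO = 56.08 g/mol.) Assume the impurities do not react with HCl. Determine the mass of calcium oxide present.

1.06 g

n(HCl) added = 0.0493 × 1.12 = 0.0552 mol
n(NaOH) used in back-titration = 0.0337 × 0.518 = 0.0175 mol
n(HCl) left over = 0.0175 mol (1:1 ratio)
n(HCl) consumed by analyte = 0.0552 − 0.0175 = 0.0378 mol
From the 1:2 ratio, n(CaO) = 1/2 × 0.0378 = 0.0189 mol
mass of CaO = 0.0189 × 56.08 = 1.06 g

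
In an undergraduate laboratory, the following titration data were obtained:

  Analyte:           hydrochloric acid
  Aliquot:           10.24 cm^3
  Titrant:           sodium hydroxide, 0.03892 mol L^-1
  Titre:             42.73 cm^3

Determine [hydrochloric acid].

HCl + NaOH → NaCl + H2O
n(NaOH) = 0.04273 L × 0.03892 mol/L = 1.663 × 10^-3 mol
n(HCl) = 1.663 × 10^-3 mol (1:1 mole ratio)
[HCl] = 1.663 × 10^-3 mol / 0.01024 L = 0.1624 mol/L

0.1624 mol/L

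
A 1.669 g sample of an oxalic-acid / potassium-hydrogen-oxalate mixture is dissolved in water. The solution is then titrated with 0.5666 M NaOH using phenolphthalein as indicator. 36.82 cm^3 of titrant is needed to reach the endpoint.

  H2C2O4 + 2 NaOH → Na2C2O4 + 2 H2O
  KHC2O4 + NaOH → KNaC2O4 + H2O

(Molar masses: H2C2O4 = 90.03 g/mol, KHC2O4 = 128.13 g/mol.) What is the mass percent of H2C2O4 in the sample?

32.58 %

n(NaOH) = 0.03682 × 0.5666 = 0.02086 mol
Let x = n(H2C2O4), y = n(KHC2O4).
Titrant: 2x + 1y = 0.02086;  mass: 90.03x + 128.13y = 1.669
Solving, x = 6.040 × 10^-3 mol, y = 8.782 × 10^-3 mol
mass of H2C2O4 = 6.040 × 10^-3 × 90.03 = 0.5438 g
% H2C2O4 = 0.5438 / 1.669 × 100 = 32.58 %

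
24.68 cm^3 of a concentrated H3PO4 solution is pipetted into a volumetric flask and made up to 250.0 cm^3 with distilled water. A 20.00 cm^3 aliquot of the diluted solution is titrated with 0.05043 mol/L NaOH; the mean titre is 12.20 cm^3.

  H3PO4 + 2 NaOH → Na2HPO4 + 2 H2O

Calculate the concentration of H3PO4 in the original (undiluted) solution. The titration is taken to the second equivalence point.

n(NaOH) = 0.01220 × 0.05043 = 6.152 × 10^-4 mol
From the 1:2 ratio, n(H3PO4) in the aliquot = 1/2 × 6.152 × 10^-4 = 3.076 × 10^-4 mol
[H3PO4]_dilute = 3.076 × 10^-4 / 0.02000 = 0.01538 mol/L
Dilution factor = 250.0 / 24.68 = 10.13
[H3PO4]_stock = 0.01538 × 10.13 = 0.1558 mol/L

0.1558 mol/L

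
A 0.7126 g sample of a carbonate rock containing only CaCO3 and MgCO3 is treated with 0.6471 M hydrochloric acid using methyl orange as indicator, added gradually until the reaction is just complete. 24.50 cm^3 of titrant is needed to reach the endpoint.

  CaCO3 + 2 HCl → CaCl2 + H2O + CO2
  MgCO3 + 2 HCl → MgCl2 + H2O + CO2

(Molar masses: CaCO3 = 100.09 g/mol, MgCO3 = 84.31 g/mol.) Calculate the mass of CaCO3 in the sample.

0.2808 g

n(HCl) = 0.02450 × 0.6471 = 0.01585 mol
Let x = n(CaCO3), y = n(MgCO3).
Titrant: 2x + 2y = 0.01585;  mass: 100.09x + 84.31y = 0.7126
Solving, x = 2.806 × 10^-3 mol, y = 5.121 × 10^-3 mol
mass of CaCO3 = 2.806 × 10^-3 × 100.09 = 0.2808 g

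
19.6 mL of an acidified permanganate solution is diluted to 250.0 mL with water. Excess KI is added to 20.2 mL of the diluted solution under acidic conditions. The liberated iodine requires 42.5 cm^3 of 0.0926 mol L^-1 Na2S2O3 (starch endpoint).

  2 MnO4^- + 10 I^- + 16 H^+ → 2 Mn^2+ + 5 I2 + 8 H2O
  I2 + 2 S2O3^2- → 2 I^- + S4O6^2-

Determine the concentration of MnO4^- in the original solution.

n(S2O3^2-) = 0.0425 × 0.0926 = 3.94 × 10^-3 mol
n(I2) = n(S2O3^2-)/2 = 1.97 × 10^-3 mol
From the 2:5 ratio, n(MnO4^-) in the aliquot = 2/5 × 1.97 × 10^-3 = 7.87 × 10^-4 mol
[MnO4^-]_dilute = 7.87 × 10^-4 / 0.0202 = 0.0390 mol/L
[MnO4^-]_original = 0.0390 × 250.0/19.6 = 0.497 mol/L

0.497 mol/L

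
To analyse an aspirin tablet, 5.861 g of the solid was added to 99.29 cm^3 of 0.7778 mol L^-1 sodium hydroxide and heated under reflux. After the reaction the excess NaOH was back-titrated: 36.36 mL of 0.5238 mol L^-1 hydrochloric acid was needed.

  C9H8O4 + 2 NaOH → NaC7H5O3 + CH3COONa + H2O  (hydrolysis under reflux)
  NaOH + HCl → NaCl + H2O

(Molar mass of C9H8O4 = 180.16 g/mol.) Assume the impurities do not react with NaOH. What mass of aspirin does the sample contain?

n(NaOH) added = 0.09929 × 0.7778 = 0.07723 mol
n(HCl) used in back-titration = 0.03636 × 0.5238 = 0.01905 mol
n(NaOH) left over = 0.01905 mol (1:1 ratio)
n(NaOH) consumed by analyte = 0.07723 − 0.01905 = 0.05818 mol
From the 1:2 ratio, n(C9H8O4) = 1/2 × 0.05818 = 0.02909 mol
mass of C9H8O4 = 0.02909 × 180.16 = 5.241 g

5.241 g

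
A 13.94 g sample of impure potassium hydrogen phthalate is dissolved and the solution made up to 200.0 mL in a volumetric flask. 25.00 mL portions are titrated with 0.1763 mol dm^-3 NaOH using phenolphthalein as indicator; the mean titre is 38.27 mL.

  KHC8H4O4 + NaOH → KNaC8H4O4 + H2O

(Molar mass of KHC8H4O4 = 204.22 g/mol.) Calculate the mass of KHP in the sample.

11.02 g

n(NaOH) per titration = 0.03827 × 0.1763 = 6.747 × 10^-3 mol
n(KHC8H4O4) in each aliquot = 6.747 × 10^-3 mol (1:1 ratio)
n(KHC8H4O4) in the whole flask = 6.747 × 10^-3 × 200.0/25.00 = 0.05398 mol
mass of KHC8H4O4 = 0.05398 × 204.22 = 11.02 g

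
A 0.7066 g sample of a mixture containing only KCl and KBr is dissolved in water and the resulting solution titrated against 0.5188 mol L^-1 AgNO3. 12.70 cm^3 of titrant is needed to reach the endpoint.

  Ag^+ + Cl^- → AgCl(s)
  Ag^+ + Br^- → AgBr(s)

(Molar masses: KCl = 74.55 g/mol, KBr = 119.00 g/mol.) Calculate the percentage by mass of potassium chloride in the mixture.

n(AgNO3) = 0.01270 × 0.5188 = 6.589 × 10^-3 mol
Let x = n(KCl), y = n(KBr).
Titrant: 1x + 1y = 6.589 × 10^-3;  mass: 74.55x + 119.00y = 0.7066
Solving, x = 1.743 × 10^-3 mol, y = 4.846 × 10^-3 mol
mass of KCl = 1.743 × 10^-3 × 74.55 = 0.1299 g
% KCl = 0.1299 / 0.7066 × 100 = 18.39 %

18.39 %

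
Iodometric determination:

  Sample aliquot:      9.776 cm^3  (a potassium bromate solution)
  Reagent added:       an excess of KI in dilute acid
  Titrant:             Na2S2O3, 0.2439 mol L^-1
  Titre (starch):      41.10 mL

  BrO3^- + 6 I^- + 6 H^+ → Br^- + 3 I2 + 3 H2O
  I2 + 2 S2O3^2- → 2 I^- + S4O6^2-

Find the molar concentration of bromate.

n(S2O3^2-) = 0.04110 × 0.2439 = 0.01002 mol
n(I2) = n(S2O3^2-)/2 = 5.012 × 10^-3 mol
From the 1:3 ratio, n(BrO3^-) in the aliquot = 1/3 × 5.012 × 10^-3 = 1.671 × 10^-3 mol
[BrO3^-] = 1.671 × 10^-3 / 0.009776 = 0.1709 mol/L

0.1709 mol/L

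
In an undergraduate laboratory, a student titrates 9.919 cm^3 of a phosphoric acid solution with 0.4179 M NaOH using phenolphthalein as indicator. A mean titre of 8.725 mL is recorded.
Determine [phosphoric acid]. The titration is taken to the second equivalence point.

H3PO4 + 2 NaOH → Na2HPO4 + 2 H2O
n(NaOH) = 0.008725 L × 0.4179 mol/L = 3.646 × 10^-3 mol
From the 1:2 mole ratio, n(H3PO4) = 1/2 × 3.646 × 10^-3 = 1.823 × 10^-3 mol
[H3PO4] = 1.823 × 10^-3 mol / 0.009919 L = 0.1838 mol/L

0.1838 M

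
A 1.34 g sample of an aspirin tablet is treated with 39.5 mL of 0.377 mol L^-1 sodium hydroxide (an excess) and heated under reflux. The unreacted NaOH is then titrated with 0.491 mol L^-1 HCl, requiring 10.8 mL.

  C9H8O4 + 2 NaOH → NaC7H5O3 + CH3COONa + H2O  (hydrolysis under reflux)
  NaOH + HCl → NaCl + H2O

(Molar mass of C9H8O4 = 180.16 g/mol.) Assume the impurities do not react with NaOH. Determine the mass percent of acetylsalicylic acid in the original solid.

n(NaOH) added = 0.0395 × 0.377 = 0.0149 mol
n(HCl) used in back-titration = 0.0108 × 0.491 = 5.30 × 10^-3 mol
n(NaOH) left over = 5.30 × 10^-3 mol (1:1 ratio)
n(NaOH) consumed by analyte = 0.0149 − 5.30 × 10^-3 = 9.59 × 10^-3 mol
From the 1:2 ratio, n(C9H8O4) = 1/2 × 9.59 × 10^-3 = 4.79 × 10^-3 mol
mass of C9H8O4 = 4.79 × 10^-3 × 180.16 = 0.864 g
% C9H8O4 = 0.864 / 1.34 × 100 = 64.5 %

64.5 %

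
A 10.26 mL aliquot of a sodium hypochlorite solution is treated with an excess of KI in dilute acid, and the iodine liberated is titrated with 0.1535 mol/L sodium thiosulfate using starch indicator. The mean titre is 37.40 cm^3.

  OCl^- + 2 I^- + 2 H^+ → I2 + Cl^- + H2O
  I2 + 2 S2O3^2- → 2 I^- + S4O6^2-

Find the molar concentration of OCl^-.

0.2798 mol/L

n(S2O3^2-) = 0.03740 × 0.1535 = 5.741 × 10^-3 mol
n(I2) = n(S2O3^2-)/2 = 2.870 × 10^-3 mol
n(OCl^-) in the aliquot = 2.870 × 10^-3 mol (1:1 ratio)
[OCl^-] = 2.870 × 10^-3 / 0.01026 = 0.2798 mol/L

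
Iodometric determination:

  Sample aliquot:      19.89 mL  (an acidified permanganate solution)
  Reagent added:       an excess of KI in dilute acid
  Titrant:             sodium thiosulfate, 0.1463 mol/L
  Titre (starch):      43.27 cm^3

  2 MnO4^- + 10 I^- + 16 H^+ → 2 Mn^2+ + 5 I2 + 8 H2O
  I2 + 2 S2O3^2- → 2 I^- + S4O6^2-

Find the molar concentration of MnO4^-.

0.06365 mol/L

n(S2O3^2-) = 0.04327 × 0.1463 = 6.330 × 10^-3 mol
n(I2) = n(S2O3^2-)/2 = 3.165 × 10^-3 mol
From the 2:5 ratio, n(MnO4^-) in the aliquot = 2/5 × 3.165 × 10^-3 = 1.266 × 10^-3 mol
[MnO4^-] = 1.266 × 10^-3 / 0.01989 = 0.06365 mol/L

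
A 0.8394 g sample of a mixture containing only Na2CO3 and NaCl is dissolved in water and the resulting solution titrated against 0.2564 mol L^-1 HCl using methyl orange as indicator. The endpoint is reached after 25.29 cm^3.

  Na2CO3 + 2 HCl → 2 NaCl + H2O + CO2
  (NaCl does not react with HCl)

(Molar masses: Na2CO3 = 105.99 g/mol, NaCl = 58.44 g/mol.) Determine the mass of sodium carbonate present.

n(HCl) = 0.02529 × 0.2564 = 6.484 × 10^-3 mol
Let x = n(Na2CO3), y = n(NaCl).
Titrant: 2x = 6.484 × 10^-3;  mass: 105.99x + 58.44y = 0.8394
Solving, x = 3.242 × 10^-3 mol, y = 8.483 × 10^-3 mol
mass of Na2CO3 = 3.242 × 10^-3 × 105.99 = 0.3436 g

0.3436 g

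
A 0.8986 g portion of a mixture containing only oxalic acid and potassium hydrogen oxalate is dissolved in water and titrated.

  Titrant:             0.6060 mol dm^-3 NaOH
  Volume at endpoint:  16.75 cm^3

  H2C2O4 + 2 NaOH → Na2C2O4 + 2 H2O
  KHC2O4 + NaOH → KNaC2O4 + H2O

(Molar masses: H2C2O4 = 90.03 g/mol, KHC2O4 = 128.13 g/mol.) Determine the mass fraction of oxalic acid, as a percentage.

24.23 %

n(NaOH) = 0.01675 × 0.6060 = 0.01015 mol
Let x = n(H2C2O4), y = n(KHC2O4).
Titrant: 2x + 1y = 0.01015;  mass: 90.03x + 128.13y = 0.8986
Solving, x = 2.418 × 10^-3 mol, y = 5.314 × 10^-3 mol
mass of H2C2O4 = 2.418 × 10^-3 × 90.03 = 0.2177 g
% H2C2O4 = 0.2177 / 0.8986 × 100 = 24.23 %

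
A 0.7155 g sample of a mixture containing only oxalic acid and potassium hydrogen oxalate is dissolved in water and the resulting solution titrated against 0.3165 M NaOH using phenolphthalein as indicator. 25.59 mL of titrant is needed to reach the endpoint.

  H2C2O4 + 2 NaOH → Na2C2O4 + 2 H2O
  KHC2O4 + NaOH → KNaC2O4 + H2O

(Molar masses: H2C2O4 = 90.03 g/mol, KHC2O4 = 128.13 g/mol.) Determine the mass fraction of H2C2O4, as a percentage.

n(NaOH) = 0.02559 × 0.3165 = 8.099 × 10^-3 mol
Let x = n(H2C2O4), y = n(KHC2O4).
Titrant: 2x + 1y = 8.099 × 10^-3;  mass: 90.03x + 128.13y = 0.7155
Solving, x = 1.939 × 10^-3 mol, y = 4.222 × 10^-3 mol
mass of H2C2O4 = 1.939 × 10^-3 × 90.03 = 0.1745 g
% H2C2O4 = 0.1745 / 0.7155 × 100 = 24.39 %

24.39 %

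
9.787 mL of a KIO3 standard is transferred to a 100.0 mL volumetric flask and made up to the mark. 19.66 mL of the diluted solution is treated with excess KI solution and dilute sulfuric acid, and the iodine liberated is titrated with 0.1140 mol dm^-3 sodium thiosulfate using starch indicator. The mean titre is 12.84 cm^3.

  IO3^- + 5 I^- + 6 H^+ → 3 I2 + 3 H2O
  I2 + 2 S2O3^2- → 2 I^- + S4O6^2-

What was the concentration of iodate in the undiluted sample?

0.1268 mol/L

n(S2O3^2-) = 0.01284 × 0.1140 = 1.464 × 10^-3 mol
n(I2) = n(S2O3^2-)/2 = 7.319 × 10^-4 mol
From the 1:3 ratio, n(IO3^-) in the aliquot = 1/3 × 7.319 × 10^-4 = 2.440 × 10^-4 mol
[IO3^-]_dilute = 2.440 × 10^-4 / 0.01966 = 0.01241 mol/L
[IO3^-]_original = 0.01241 × 100.0/9.787 = 0.1268 mol/L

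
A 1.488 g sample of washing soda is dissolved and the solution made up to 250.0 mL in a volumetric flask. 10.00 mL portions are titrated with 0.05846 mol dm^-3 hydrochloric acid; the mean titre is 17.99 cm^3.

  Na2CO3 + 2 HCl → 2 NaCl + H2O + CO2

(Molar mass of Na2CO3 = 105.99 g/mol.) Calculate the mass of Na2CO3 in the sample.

n(HCl) per titration = 0.01799 × 0.05846 = 1.052 × 10^-3 mol
From the 1:2 ratio, n(Na2CO3) in each aliquot = 1/2 × 1.052 × 10^-3 = 5.258 × 10^-4 mol
n(Na2CO3) in the whole flask = 5.258 × 10^-4 × 250.0/10.00 = 0.01315 mol
mass of Na2CO3 = 0.01315 × 105.99 = 1.393 g

1.393 g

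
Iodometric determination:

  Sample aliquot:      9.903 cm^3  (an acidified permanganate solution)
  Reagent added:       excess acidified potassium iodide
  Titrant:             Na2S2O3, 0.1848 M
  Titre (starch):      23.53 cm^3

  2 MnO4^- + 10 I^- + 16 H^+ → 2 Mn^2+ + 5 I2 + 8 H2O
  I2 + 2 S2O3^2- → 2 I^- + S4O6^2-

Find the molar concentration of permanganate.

n(S2O3^2-) = 0.02353 × 0.1848 = 4.348 × 10^-3 mol
n(I2) = n(S2O3^2-)/2 = 2.174 × 10^-3 mol
From the 2:5 ratio, n(MnO4^-) in the aliquot = 2/5 × 2.174 × 10^-3 = 8.697 × 10^-4 mol
[MnO4^-] = 8.697 × 10^-4 / 0.009903 = 0.08782 mol/L

0.08782 M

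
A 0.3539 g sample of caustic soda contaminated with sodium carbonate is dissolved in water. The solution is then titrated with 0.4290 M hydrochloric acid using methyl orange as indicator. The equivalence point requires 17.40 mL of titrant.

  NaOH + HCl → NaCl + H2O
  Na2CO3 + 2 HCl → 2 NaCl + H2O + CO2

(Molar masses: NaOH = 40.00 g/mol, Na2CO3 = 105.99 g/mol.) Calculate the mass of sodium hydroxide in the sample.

n(HCl) = 0.01740 × 0.4290 = 7.465 × 10^-3 mol
Let x = n(NaOH), y = n(Na2CO3).
Titrant: 1x + 2y = 7.465 × 10^-3;  mass: 40.00x + 105.99y = 0.3539
Solving, x = 3.208 × 10^-3 mol, y = 2.128 × 10^-3 mol
mass of NaOH = 3.208 × 10^-3 × 40.00 = 0.1283 g

0.1283 g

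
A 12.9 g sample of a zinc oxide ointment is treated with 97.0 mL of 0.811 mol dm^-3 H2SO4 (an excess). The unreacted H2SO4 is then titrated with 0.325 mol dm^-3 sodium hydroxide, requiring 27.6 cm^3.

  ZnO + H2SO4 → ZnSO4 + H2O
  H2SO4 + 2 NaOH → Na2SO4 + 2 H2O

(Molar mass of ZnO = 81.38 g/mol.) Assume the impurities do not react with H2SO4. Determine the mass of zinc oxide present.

n(H2SO4) added = 0.0970 × 0.811 = 0.0787 mol
n(NaOH) used in back-titration = 0.0276 × 0.325 = 8.97 × 10^-3 mol
From the 1:2 ratio, n(H2SO4) left over = 1/2 × 8.97 × 10^-3 = 4.49 × 10^-3 mol
n(H2SO4) consumed by analyte = 0.0787 − 4.49 × 10^-3 = 0.0742 mol
n(ZnO) = 0.0742 mol (1:1 ratio)
mass of ZnO = 0.0742 × 81.38 = 6.04 g

6.04 g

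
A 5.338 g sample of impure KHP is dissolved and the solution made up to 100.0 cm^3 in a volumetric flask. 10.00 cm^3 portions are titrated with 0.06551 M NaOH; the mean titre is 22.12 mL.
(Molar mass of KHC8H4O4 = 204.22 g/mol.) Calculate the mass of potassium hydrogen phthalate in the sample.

2.959 g

KHC8H4O4 + NaOH → KNaC8H4O4 + H2O
n(NaOH) per titration = 0.02212 × 0.06551 = 1.449 × 10^-3 mol
n(KHC8H4O4) in each aliquot = 1.449 × 10^-3 mol (1:1 ratio)
n(KHC8H4O4) in the whole flask = 1.449 × 10^-3 × 100.0/10.00 = 0.01449 mol
mass of KHC8H4O4 = 0.01449 × 204.22 = 2.959 g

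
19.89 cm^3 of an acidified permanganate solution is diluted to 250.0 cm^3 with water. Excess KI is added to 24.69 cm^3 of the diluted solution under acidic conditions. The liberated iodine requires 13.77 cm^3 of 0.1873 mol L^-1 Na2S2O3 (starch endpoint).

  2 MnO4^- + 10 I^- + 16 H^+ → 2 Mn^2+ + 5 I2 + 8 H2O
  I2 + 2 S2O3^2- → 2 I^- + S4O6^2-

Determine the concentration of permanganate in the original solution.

0.2626 mol/L

n(S2O3^2-) = 0.01377 × 0.1873 = 2.579 × 10^-3 mol
n(I2) = n(S2O3^2-)/2 = 1.290 × 10^-3 mol
From the 2:5 ratio, n(MnO4^-) in the aliquot = 2/5 × 1.290 × 10^-3 = 5.158 × 10^-4 mol
[MnO4^-]_dilute = 5.158 × 10^-4 / 0.02469 = 0.02089 mol/L
[MnO4^-]_original = 0.02089 × 250.0/19.89 = 0.2626 mol/L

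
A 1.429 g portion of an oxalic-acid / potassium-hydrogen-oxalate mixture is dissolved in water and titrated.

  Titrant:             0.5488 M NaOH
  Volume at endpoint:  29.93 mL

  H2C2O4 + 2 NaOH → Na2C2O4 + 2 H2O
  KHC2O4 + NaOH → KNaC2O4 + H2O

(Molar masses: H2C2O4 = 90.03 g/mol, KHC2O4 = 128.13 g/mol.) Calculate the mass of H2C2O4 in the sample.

n(NaOH) = 0.02993 × 0.5488 = 0.01643 mol
Let x = n(H2C2O4), y = n(KHC2O4).
Titrant: 2x + 1y = 0.01643;  mass: 90.03x + 128.13y = 1.429
Solving, x = 4.064 × 10^-3 mol, y = 8.297 × 10^-3 mol
mass of H2C2O4 = 4.064 × 10^-3 × 90.03 = 0.3659 g

0.3659 g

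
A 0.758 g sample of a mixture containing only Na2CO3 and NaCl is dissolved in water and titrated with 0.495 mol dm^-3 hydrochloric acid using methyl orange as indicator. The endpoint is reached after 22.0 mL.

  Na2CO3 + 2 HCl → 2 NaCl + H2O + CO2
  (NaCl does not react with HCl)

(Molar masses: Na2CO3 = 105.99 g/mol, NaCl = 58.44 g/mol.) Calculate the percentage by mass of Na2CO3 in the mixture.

n(HCl) = 0.0220 × 0.495 = 0.0109 mol
Let x = n(Na2CO3), y = n(NaCl).
Titrant: 2x = 0.0109;  mass: 105.99x + 58.44y = 0.758
Solving, x = 5.45 × 10^-3 mol, y = 3.10 × 10^-3 mol
mass of Na2CO3 = 5.45 × 10^-3 × 105.99 = 0.577 g
% Na2CO3 = 0.577 / 0.758 × 100 = 76.1 %

76.1 %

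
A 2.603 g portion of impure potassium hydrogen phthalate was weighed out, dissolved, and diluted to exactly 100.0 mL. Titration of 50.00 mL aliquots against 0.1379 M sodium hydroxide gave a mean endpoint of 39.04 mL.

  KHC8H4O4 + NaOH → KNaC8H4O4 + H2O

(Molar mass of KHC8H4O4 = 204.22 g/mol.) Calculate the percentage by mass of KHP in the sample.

84.47 %

n(NaOH) per titration = 0.03904 × 0.1379 = 5.384 × 10^-3 mol
n(KHC8H4O4) in each aliquot = 5.384 × 10^-3 mol (1:1 ratio)
n(KHC8H4O4) in the whole flask = 5.384 × 10^-3 × 100.0/50.00 = 0.01077 mol
mass of KHC8H4O4 = 0.01077 × 204.22 = 2.199 g
% KHC8H4O4 = 2.199 / 2.603 × 100 = 84.47 %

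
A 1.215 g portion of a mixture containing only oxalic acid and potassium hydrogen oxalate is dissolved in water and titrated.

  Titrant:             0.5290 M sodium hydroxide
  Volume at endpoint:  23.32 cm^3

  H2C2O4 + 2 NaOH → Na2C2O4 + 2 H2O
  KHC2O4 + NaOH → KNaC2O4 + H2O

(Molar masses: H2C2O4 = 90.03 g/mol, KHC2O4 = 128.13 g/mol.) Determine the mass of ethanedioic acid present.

n(NaOH) = 0.02332 × 0.5290 = 0.01234 mol
Let x = n(H2C2O4), y = n(KHC2O4).
Titrant: 2x + 1y = 0.01234;  mass: 90.03x + 128.13y = 1.215
Solving, x = 2.200 × 10^-3 mol, y = 7.937 × 10^-3 mol
mass of H2C2O4 = 2.200 × 10^-3 × 90.03 = 0.1980 g

0.1980 g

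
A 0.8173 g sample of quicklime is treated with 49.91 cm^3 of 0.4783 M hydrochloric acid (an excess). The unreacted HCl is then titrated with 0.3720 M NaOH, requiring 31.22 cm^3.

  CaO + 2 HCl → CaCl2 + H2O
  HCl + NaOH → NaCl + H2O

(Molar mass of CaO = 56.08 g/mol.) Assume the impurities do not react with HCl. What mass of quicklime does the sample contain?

n(HCl) added = 0.04991 × 0.4783 = 0.02387 mol
n(NaOH) used in back-titration = 0.03122 × 0.3720 = 0.01161 mol
n(HCl) left over = 0.01161 mol (1:1 ratio)
n(HCl) consumed by analyte = 0.02387 − 0.01161 = 0.01226 mol
From the 1:2 ratio, n(CaO) = 1/2 × 0.01226 = 6.129 × 10^-3 mol
mass of CaO = 6.129 × 10^-3 × 56.08 = 0.3437 g

0.3437 g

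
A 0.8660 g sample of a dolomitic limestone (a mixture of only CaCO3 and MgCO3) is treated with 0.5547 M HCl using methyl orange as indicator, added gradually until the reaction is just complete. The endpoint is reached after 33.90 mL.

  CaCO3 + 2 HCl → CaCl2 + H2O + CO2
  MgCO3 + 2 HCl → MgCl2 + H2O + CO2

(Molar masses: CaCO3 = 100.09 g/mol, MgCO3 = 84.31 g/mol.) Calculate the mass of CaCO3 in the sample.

0.4650 g

n(HCl) = 0.03390 × 0.5547 = 0.01880 mol
Let x = n(CaCO3), y = n(MgCO3).
Titrant: 2x + 2y = 0.01880;  mass: 100.09x + 84.31y = 0.8660
Solving, x = 4.645 × 10^-3 mol, y = 4.757 × 10^-3 mol
mass of CaCO3 = 4.645 × 10^-3 × 100.09 = 0.4650 g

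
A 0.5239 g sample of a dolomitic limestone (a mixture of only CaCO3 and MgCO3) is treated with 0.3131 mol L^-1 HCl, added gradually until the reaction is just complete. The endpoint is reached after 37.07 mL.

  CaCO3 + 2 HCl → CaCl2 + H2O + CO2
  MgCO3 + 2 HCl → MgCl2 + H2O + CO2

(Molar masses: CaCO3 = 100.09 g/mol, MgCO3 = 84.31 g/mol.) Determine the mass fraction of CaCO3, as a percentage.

n(HCl) = 0.03707 × 0.3131 = 0.01161 mol
Let x = n(CaCO3), y = n(MgCO3).
Titrant: 2x + 2y = 0.01161;  mass: 100.09x + 84.31y = 0.5239
Solving, x = 2.194 × 10^-3 mol, y = 3.609 × 10^-3 mol
mass of CaCO3 = 2.194 × 10^-3 × 100.09 = 0.2196 g
% CaCO3 = 0.2196 / 0.5239 × 100 = 41.92 %

41.92 %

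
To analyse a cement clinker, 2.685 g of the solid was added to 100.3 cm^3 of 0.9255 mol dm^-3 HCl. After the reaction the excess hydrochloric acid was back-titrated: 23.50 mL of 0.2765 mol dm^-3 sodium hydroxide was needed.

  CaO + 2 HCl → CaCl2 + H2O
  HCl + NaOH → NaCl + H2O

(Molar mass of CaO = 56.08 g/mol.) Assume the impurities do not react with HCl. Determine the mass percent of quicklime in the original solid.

90.16 %

n(HCl) added = 0.1003 × 0.9255 = 0.09283 mol
n(NaOH) used in back-titration = 0.02350 × 0.2765 = 6.498 × 10^-3 mol
n(HCl) left over = 6.498 × 10^-3 mol (1:1 ratio)
n(HCl) consumed by analyte = 0.09283 − 6.498 × 10^-3 = 0.08633 mol
From the 1:2 ratio, n(CaO) = 1/2 × 0.08633 = 0.04316 mol
mass of CaO = 0.04316 × 56.08 = 2.421 g
% CaO = 2.421 / 2.685 × 100 = 90.16 %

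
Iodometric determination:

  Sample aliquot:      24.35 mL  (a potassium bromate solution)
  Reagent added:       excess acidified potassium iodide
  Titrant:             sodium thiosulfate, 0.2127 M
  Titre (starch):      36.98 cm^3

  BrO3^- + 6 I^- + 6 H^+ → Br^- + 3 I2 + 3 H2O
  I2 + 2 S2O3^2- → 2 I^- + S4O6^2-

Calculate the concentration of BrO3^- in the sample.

0.05384 M

n(S2O3^2-) = 0.03698 × 0.2127 = 7.866 × 10^-3 mol
n(I2) = n(S2O3^2-)/2 = 3.933 × 10^-3 mol
From the 1:3 ratio, n(BrO3^-) in the aliquot = 1/3 × 3.933 × 10^-3 = 1.311 × 10^-3 mol
[BrO3^-] = 1.311 × 10^-3 / 0.02435 = 0.05384 mol/L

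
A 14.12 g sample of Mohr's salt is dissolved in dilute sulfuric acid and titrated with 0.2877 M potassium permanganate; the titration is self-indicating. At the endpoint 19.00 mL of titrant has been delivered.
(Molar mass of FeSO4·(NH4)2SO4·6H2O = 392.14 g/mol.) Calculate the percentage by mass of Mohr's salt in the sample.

75.90 %

MnO4^- + 5 Fe^2+ + 8 H^+ → Mn^2+ + 5 Fe^3+ + 4 H2O
n(KMnO4) = 0.01900 L × 0.2877 mol/L = 5.466 × 10^-3 mol
From the 5:1 ratio, n(FeSO4·(NH4)2SO4·6H2O) = 5/1 × 5.466 × 10^-3 = 0.02733 mol
mass of FeSO4·(NH4)2SO4·6H2O = 0.02733 × 392.14 g/mol = 10.72 g
% FeSO4·(NH4)2SO4·6H2O = 10.72 / 14.12 × 100 = 75.90 %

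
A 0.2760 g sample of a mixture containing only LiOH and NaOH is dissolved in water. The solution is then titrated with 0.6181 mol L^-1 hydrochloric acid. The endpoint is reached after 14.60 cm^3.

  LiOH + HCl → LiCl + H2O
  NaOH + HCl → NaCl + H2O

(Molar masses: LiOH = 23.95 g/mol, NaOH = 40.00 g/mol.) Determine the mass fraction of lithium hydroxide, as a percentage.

45.94 %

n(HCl) = 0.01460 × 0.6181 = 9.024 × 10^-3 mol
Let x = n(LiOH), y = n(NaOH).
Titrant: 1x + 1y = 9.024 × 10^-3;  mass: 23.95x + 40.00y = 0.2760
Solving, x = 5.294 × 10^-3 mol, y = 3.730 × 10^-3 mol
mass of LiOH = 5.294 × 10^-3 × 23.95 = 0.1268 g
% LiOH = 0.1268 / 0.2760 × 100 = 45.94 %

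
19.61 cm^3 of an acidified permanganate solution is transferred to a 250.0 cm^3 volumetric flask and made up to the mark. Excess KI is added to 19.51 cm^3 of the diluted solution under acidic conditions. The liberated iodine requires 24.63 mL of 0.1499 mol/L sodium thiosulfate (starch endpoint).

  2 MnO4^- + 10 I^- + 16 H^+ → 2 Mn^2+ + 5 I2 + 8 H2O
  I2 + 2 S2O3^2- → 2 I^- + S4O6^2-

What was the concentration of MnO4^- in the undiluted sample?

n(S2O3^2-) = 0.02463 × 0.1499 = 3.692 × 10^-3 mol
n(I2) = n(S2O3^2-)/2 = 1.846 × 10^-3 mol
From the 2:5 ratio, n(MnO4^-) in the aliquot = 2/5 × 1.846 × 10^-3 = 7.384 × 10^-4 mol
[MnO4^-]_dilute = 7.384 × 10^-4 / 0.01951 = 0.03785 mol/L
[MnO4^-]_original = 0.03785 × 250.0/19.61 = 0.4825 mol/L

0.4825 mol/L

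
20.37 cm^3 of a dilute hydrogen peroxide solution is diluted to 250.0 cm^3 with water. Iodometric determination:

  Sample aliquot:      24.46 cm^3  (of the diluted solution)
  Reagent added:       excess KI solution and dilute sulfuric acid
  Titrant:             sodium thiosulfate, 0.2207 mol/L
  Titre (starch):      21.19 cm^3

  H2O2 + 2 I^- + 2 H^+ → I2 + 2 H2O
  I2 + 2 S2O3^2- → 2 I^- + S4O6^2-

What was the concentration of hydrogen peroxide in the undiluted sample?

1.173 mol/L

n(S2O3^2-) = 0.02119 × 0.2207 = 4.677 × 10^-3 mol
n(I2) = n(S2O3^2-)/2 = 2.338 × 10^-3 mol
n(H2O2) in the aliquot = 2.338 × 10^-3 mol (1:1 ratio)
[H2O2]_dilute = 2.338 × 10^-3 / 0.02446 = 0.09560 mol/L
[H2O2]_original = 0.09560 × 250.0/20.37 = 1.173 mol/L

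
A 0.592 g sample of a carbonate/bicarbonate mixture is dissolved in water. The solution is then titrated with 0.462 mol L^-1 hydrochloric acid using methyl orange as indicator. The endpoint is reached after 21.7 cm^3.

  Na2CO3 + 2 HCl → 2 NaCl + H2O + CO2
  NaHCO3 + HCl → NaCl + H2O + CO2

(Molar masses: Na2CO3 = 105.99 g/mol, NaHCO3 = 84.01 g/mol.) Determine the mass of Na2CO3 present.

0.428 g

n(HCl) = 0.0217 × 0.462 = 0.0100 mol
Let x = n(Na2CO3), y = n(NaHCO3).
Titrant: 2x + 1y = 0.0100;  mass: 105.99x + 84.01y = 0.592
Solving, x = 4.03 × 10^-3 mol, y = 1.96 × 10^-3 mol
mass of Na2CO3 = 4.03 × 10^-3 × 105.99 = 0.428 g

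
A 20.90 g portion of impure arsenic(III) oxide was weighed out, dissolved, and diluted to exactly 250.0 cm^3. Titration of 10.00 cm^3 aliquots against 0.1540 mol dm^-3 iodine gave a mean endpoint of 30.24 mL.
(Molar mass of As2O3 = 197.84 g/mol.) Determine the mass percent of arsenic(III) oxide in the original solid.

As2O3 + 2 I2 + 2 H2O → As2O5 + 4 HI
n(I2) per titration = 0.03024 × 0.1540 = 4.657 × 10^-3 mol
From the 1:2 ratio, n(As2O3) in each aliquot = 1/2 × 4.657 × 10^-3 = 2.328 × 10^-3 mol
n(As2O3) in the whole flask = 2.328 × 10^-3 × 250.0/10.00 = 0.05821 mol
mass of As2O3 = 0.05821 × 197.84 = 11.52 g
% As2O3 = 11.52 / 20.90 × 100 = 55.10 %

55.10 %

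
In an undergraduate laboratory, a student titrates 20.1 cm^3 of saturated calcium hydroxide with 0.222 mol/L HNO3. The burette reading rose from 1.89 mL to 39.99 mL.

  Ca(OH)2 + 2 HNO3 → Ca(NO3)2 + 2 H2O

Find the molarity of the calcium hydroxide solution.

n(HNO3) = 0.0381 L × 0.222 mol/L = 8.46 × 10^-3 mol
From the 1:2 mole ratio, n(Ca(OH)2) = 1/2 × 8.46 × 10^-3 = 4.23 × 10^-3 mol
[Ca(OH)2] = 4.23 × 10^-3 mol / 0.0201 L = 0.210 mol/L

0.210 mol/L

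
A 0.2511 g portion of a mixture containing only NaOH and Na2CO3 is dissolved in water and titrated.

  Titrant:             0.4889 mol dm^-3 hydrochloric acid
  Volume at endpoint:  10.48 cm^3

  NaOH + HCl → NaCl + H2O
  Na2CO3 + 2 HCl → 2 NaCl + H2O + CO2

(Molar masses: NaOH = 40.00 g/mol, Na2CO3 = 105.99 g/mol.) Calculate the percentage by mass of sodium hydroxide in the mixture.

n(HCl) = 0.01048 × 0.4889 = 5.124 × 10^-3 mol
Let x = n(NaOH), y = n(Na2CO3).
Titrant: 1x + 2y = 5.124 × 10^-3;  mass: 40.00x + 105.99y = 0.2511
Solving, x = 1.572 × 10^-3 mol, y = 1.776 × 10^-3 mol
mass of NaOH = 1.572 × 10^-3 × 40.00 = 0.06288 g
% NaOH = 0.06288 / 0.2511 × 100 = 25.04 %

25.04 %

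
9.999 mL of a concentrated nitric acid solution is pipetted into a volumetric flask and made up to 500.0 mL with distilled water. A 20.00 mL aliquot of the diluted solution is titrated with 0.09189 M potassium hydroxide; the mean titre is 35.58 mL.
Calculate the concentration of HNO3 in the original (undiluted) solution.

HNO3 + KOH → KNO3 + H2O
n(KOH) = 0.03558 × 0.09189 = 3.269 × 10^-3 mol
n(HNO3) in the aliquot = 3.269 × 10^-3 mol (1:1 ratio)
[HNO3]_dilute = 3.269 × 10^-3 / 0.02000 = 0.1635 mol/L
Dilution factor = 500.0 / 9.999 = 50.01
[HNO3]_stock = 0.1635 × 50.01 = 8.174 mol/L

8.174 M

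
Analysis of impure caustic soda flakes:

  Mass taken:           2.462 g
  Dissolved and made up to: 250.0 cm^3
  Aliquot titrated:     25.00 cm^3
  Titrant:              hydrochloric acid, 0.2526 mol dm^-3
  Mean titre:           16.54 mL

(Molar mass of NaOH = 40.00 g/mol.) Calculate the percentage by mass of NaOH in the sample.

NaOH + HCl → NaCl + H2O
n(HCl) per titration = 0.01654 × 0.2526 = 4.178 × 10^-3 mol
n(NaOH) in each aliquot = 4.178 × 10^-3 mol (1:1 ratio)
n(NaOH) in the whole flask = 4.178 × 10^-3 × 250.0/25.00 = 0.04178 mol
mass of NaOH = 0.04178 × 40.00 = 1.671 g
% NaOH = 1.671 / 2.462 × 100 = 67.88 %

67.88 %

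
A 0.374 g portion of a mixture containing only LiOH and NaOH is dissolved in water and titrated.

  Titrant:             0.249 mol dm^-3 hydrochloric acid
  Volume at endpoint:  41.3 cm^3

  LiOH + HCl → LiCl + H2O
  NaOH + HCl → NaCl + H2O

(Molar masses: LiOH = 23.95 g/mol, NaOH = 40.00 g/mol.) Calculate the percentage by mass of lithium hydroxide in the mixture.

14.9 %

n(HCl) = 0.0413 × 0.249 = 0.0103 mol
Let x = n(LiOH), y = n(NaOH).
Titrant: 1x + 1y = 0.0103;  mass: 23.95x + 40.00y = 0.374
Solving, x = 2.33 × 10^-3 mol, y = 7.96 × 10^-3 mol
mass of LiOH = 2.33 × 10^-3 × 23.95 = 0.0557 g
% LiOH = 0.0557 / 0.374 × 100 = 14.9 %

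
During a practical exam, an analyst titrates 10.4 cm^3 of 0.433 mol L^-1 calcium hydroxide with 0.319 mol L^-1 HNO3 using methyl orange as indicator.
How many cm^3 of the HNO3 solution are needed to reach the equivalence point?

Ca(OH)2 + 2 HNO3 → Ca(NO3)2 + 2 H2O
n(Ca(OH)2) = 0.0104 L × 0.433 mol/L = 4.50 × 10^-3 mol
From the 2:1 stoichiometry, n(HNO3) = 2/1 × 4.50 × 10^-3 = 9.01 × 10^-3 mol
V(HNO3) = 9.01 × 10^-3 mol / 0.319 mol/L = 0.0282 L = 28.2 mL

28.2 mL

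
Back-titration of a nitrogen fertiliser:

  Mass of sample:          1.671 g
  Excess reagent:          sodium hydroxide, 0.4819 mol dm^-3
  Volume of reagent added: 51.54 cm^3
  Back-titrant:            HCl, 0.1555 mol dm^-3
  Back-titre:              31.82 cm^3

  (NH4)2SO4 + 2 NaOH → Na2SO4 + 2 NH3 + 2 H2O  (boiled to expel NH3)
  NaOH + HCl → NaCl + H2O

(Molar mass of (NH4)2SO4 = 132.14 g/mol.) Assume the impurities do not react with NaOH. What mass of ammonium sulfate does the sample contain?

n(NaOH) added = 0.05154 × 0.4819 = 0.02484 mol
n(HCl) used in back-titration = 0.03182 × 0.1555 = 4.948 × 10^-3 mol
n(NaOH) left over = 4.948 × 10^-3 mol (1:1 ratio)
n(NaOH) consumed by analyte = 0.02484 − 4.948 × 10^-3 = 0.01989 mol
From the 1:2 ratio, n((NH4)2SO4) = 1/2 × 0.01989 = 9.945 × 10^-3 mol
mass of (NH4)2SO4 = 9.945 × 10^-3 × 132.14 = 1.314 g

1.314 g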